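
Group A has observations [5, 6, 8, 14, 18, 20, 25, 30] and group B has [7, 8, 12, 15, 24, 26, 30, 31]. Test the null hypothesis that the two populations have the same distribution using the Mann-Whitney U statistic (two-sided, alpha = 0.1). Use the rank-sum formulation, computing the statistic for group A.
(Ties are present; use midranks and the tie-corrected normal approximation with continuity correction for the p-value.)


Step 1: Combine and sort all 16 observations; assign midranks.
sorted (value, group): (5,X), (6,X), (7,Y), (8,X), (8,Y), (12,Y), (14,X), (15,Y), (18,X), (20,X), (24,Y), (25,X), (26,Y), (30,X), (30,Y), (31,Y)
ranks: 5->1, 6->2, 7->3, 8->4.5, 8->4.5, 12->6, 14->7, 15->8, 18->9, 20->10, 24->11, 25->12, 26->13, 30->14.5, 30->14.5, 31->16
Step 2: Rank sum for X: R1 = 1 + 2 + 4.5 + 7 + 9 + 10 + 12 + 14.5 = 60.
Step 3: U_X = R1 - n1(n1+1)/2 = 60 - 8*9/2 = 60 - 36 = 24.
       U_Y = n1*n2 - U_X = 64 - 24 = 40.
Step 4: Ties are present, so use the tie-corrected normal approximation (with continuity correction) for the p-value.
Step 5: p-value = 0.430218; compare to alpha = 0.1. fail to reject H0.

U_X = 24, p = 0.430218, fail to reject H0 at alpha = 0.1.


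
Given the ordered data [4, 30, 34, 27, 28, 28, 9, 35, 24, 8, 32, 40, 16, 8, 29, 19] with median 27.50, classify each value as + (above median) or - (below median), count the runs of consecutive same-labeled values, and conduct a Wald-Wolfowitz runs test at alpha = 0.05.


Step 1: Compute median = 27.50; label A = above, B = below.
Labels in order: BAABAABABBAABBAB  (n_A = 8, n_B = 8)
Step 2: Count runs R = 11.
Step 3: Under H0 (random ordering), E[R] = 2*n_A*n_B/(n_A+n_B) + 1 = 2*8*8/16 + 1 = 9.0000.
        Var[R] = 2*n_A*n_B*(2*n_A*n_B - n_A - n_B) / ((n_A+n_B)^2 * (n_A+n_B-1)) = 14336/3840 = 3.7333.
        SD[R] = 1.9322.
Step 4: Continuity-corrected z = (R - 0.5 - E[R]) / SD[R] = (11 - 0.5 - 9.0000) / 1.9322 = 0.7763.
Step 5: Two-sided p-value via normal approximation = 2*(1 - Phi(|z|)) = 0.437558.
Step 6: alpha = 0.05. fail to reject H0.

R = 11, z = 0.7763, p = 0.437558, fail to reject H0.


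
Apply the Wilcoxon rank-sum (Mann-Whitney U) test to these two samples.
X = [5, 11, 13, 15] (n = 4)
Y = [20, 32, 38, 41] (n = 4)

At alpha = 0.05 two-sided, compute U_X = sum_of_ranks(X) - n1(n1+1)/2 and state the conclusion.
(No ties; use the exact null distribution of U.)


Step 1: Combine and sort all 8 observations; assign midranks.
sorted (value, group): (5,X), (11,X), (13,X), (15,X), (20,Y), (32,Y), (38,Y), (41,Y)
ranks: 5->1, 11->2, 13->3, 15->4, 20->5, 32->6, 38->7, 41->8
Step 2: Rank sum for X: R1 = 1 + 2 + 3 + 4 = 10.
Step 3: U_X = R1 - n1(n1+1)/2 = 10 - 4*5/2 = 10 - 10 = 0.
       U_Y = n1*n2 - U_X = 16 - 0 = 16.
Step 4: No ties, so the exact null distribution of U (based on enumerating the C(8,4) = 70 equally likely rank assignments) gives the two-sided p-value.
Step 5: p-value = 0.028571; compare to alpha = 0.05. reject H0.

U_X = 0, p = 0.028571, reject H0 at alpha = 0.05.


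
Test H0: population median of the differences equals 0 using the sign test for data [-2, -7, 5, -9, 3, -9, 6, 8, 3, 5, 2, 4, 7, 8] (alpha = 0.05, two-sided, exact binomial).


Step 1: Discard zero differences. Original n = 14; n_eff = number of nonzero differences = 14.
Nonzero differences (with sign): -2, -7, +5, -9, +3, -9, +6, +8, +3, +5, +2, +4, +7, +8
Step 2: Count signs: positive = 10, negative = 4.
Step 3: Under H0: P(positive) = 0.5, so the number of positives S ~ Bin(14, 0.5).
Step 4: Two-sided exact p-value = sum of Bin(14,0.5) probabilities at or below the observed probability = 0.179565.
Step 5: alpha = 0.05. fail to reject H0.

n_eff = 14, pos = 10, neg = 4, p = 0.179565, fail to reject H0.


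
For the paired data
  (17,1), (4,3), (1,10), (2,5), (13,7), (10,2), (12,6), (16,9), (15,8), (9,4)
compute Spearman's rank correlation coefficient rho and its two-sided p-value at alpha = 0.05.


Step 1: Rank x and y separately (midranks; no ties here).
rank(x): 17->10, 4->3, 1->1, 2->2, 13->7, 10->5, 12->6, 16->9, 15->8, 9->4
rank(y): 1->1, 3->3, 10->10, 5->5, 7->7, 2->2, 6->6, 9->9, 8->8, 4->4
Step 2: d_i = R_x(i) - R_y(i); compute d_i^2.
  (10-1)^2=81, (3-3)^2=0, (1-10)^2=81, (2-5)^2=9, (7-7)^2=0, (5-2)^2=9, (6-6)^2=0, (9-9)^2=0, (8-8)^2=0, (4-4)^2=0
sum(d^2) = 180.
Step 3: rho = 1 - 6*180 / (10*(10^2 - 1)) = 1 - 1080/990 = -0.090909.
Step 4: Under H0, t = rho * sqrt((n-2)/(1-rho^2)) = -0.2582 ~ t(8).
Step 5: Two-sided p-value from the t-distribution with 8 df = 0.802772.
Step 6: alpha = 0.05. fail to reject H0.

rho = -0.0909, p = 0.802772, fail to reject H0 at alpha = 0.05.


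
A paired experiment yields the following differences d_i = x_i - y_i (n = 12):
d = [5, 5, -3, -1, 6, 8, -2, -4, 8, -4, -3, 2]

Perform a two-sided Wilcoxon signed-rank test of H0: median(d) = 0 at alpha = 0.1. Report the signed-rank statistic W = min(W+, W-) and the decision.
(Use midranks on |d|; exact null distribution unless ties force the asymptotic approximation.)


Step 1: Drop any zero differences (none here) and take |d_i|.
|d| = [5, 5, 3, 1, 6, 8, 2, 4, 8, 4, 3, 2]
Step 2: Midrank |d_i| (ties get averaged ranks).
ranks: |5|->8.5, |5|->8.5, |3|->4.5, |1|->1, |6|->10, |8|->11.5, |2|->2.5, |4|->6.5, |8|->11.5, |4|->6.5, |3|->4.5, |2|->2.5
Step 3: Attach original signs; sum ranks with positive sign and with negative sign.
W+ = 8.5 + 8.5 + 10 + 11.5 + 11.5 + 2.5 = 52.5
W- = 4.5 + 1 + 2.5 + 6.5 + 6.5 + 4.5 = 25.5
(Check: W+ + W- = 78 should equal n(n+1)/2 = 78.)
Step 4: Test statistic W = min(W+, W-) = 25.5.
Step 5: Ties in |d|, so use the tie-corrected normal approximation.
        E[W] = n(n+1)/4 = 12*13/4 = 39.
        Tie groups: |d|=2 (t=2), |d|=3 (t=2), |d|=4 (t=2), |d|=5 (t=2), |d|=8 (t=2); sum(t^3 - t) = 30.
        Var[W] = n(n+1)(2n+1)/24 - sum(t^3-t)/48 = 3900/24 - 30/48 = 161.875.
        z = (W - E[W]) / sqrt(Var[W]) = (25.5 - 39) / 12.7230 = -1.0611.
        Two-sided p = 2*Phi(z) = 0.288658.
Step 6: alpha = 0.1. fail to reject H0.

W+ = 52.5, W- = 25.5, W = min = 25.5, p = 0.288658, fail to reject H0.


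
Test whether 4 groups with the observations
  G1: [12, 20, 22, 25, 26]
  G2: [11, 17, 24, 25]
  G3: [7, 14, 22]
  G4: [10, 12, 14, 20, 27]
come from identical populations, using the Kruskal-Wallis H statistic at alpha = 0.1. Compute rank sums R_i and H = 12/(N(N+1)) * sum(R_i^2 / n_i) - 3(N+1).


Step 1: Combine all N = 17 observations and assign midranks.
sorted (value, group, rank): (7,G3,1), (10,G4,2), (11,G2,3), (12,G1,4.5), (12,G4,4.5), (14,G3,6.5), (14,G4,6.5), (17,G2,8), (20,G1,9.5), (20,G4,9.5), (22,G1,11.5), (22,G3,11.5), (24,G2,13), (25,G1,14.5), (25,G2,14.5), (26,G1,16), (27,G4,17)
Step 2: Sum ranks within each group.
R_1 = 56 (n_1 = 5)
R_2 = 38.5 (n_2 = 4)
R_3 = 19 (n_3 = 3)
R_4 = 39.5 (n_4 = 5)
Step 3: H = 12/(N(N+1)) * sum(R_i^2/n_i) - 3(N+1)
     = 12/(17*18) * (56^2/5 + 38.5^2/4 + 19^2/3 + 39.5^2/5) - 3*18
     = 0.039216 * 1430.15 - 54
     = 2.084150.
Step 4: Ties present; correction factor C = 1 - 30/(17^3 - 17) = 0.993873. Corrected H = 2.084150 / 0.993873 = 2.097000.
Step 5: Under H0, H ~ chi^2(3); p-value = 0.552520.
Step 6: alpha = 0.1. fail to reject H0.

H = 2.0970, df = 3, p = 0.552520, fail to reject H0.


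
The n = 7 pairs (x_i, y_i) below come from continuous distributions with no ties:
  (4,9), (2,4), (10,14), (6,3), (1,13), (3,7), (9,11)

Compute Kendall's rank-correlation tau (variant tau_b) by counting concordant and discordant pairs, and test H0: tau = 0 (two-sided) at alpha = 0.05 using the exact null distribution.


Step 1: Enumerate the 21 unordered pairs (i,j) with i<j and classify each by sign(x_j-x_i) * sign(y_j-y_i).
  (1,2):dx=-2,dy=-5->C; (1,3):dx=+6,dy=+5->C; (1,4):dx=+2,dy=-6->D; (1,5):dx=-3,dy=+4->D
  (1,6):dx=-1,dy=-2->C; (1,7):dx=+5,dy=+2->C; (2,3):dx=+8,dy=+10->C; (2,4):dx=+4,dy=-1->D
  (2,5):dx=-1,dy=+9->D; (2,6):dx=+1,dy=+3->C; (2,7):dx=+7,dy=+7->C; (3,4):dx=-4,dy=-11->C
  (3,5):dx=-9,dy=-1->C; (3,6):dx=-7,dy=-7->C; (3,7):dx=-1,dy=-3->C; (4,5):dx=-5,dy=+10->D
  (4,6):dx=-3,dy=+4->D; (4,7):dx=+3,dy=+8->C; (5,6):dx=+2,dy=-6->D; (5,7):dx=+8,dy=-2->D
  (6,7):dx=+6,dy=+4->C
Step 2: C = 13, D = 8, total pairs = 21.
Step 3: tau = (C - D)/(n(n-1)/2) = (13 - 8)/21 = 0.238095.
Step 4: Exact two-sided p-value (enumerate n! = 5040 permutations of y under H0): p = 0.561905.
Step 5: alpha = 0.05. fail to reject H0.

tau_b = 0.2381 (C=13, D=8), p = 0.561905, fail to reject H0.


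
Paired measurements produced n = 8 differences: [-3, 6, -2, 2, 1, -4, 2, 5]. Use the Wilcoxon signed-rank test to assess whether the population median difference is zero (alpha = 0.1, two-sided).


Step 1: Drop any zero differences (none here) and take |d_i|.
|d| = [3, 6, 2, 2, 1, 4, 2, 5]
Step 2: Midrank |d_i| (ties get averaged ranks).
ranks: |3|->5, |6|->8, |2|->3, |2|->3, |1|->1, |4|->6, |2|->3, |5|->7
Step 3: Attach original signs; sum ranks with positive sign and with negative sign.
W+ = 8 + 3 + 1 + 3 + 7 = 22
W- = 5 + 3 + 6 = 14
(Check: W+ + W- = 36 should equal n(n+1)/2 = 36.)
Step 4: Test statistic W = min(W+, W-) = 14.
Step 5: Ties in |d|, so use the tie-corrected normal approximation.
        E[W] = n(n+1)/4 = 8*9/4 = 18.
        Tie groups: |d|=2 (t=3); sum(t^3 - t) = 24.
        Var[W] = n(n+1)(2n+1)/24 - sum(t^3-t)/48 = 1224/24 - 24/48 = 50.5.
        z = (W - E[W]) / sqrt(Var[W]) = (14 - 18) / 7.1063 = -0.5629.
        Two-sided p = 2*Phi(z) = 0.573518.
Step 6: alpha = 0.1. fail to reject H0.

W+ = 22, W- = 14, W = min = 14, p = 0.573518, fail to reject H0.


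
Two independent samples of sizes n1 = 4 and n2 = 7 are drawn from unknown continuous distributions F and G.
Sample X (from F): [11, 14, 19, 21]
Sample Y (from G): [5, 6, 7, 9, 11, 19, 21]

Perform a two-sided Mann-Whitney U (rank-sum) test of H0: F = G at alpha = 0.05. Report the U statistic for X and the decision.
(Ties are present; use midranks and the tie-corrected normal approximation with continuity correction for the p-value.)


Step 1: Combine and sort all 11 observations; assign midranks.
sorted (value, group): (5,Y), (6,Y), (7,Y), (9,Y), (11,X), (11,Y), (14,X), (19,X), (19,Y), (21,X), (21,Y)
ranks: 5->1, 6->2, 7->3, 9->4, 11->5.5, 11->5.5, 14->7, 19->8.5, 19->8.5, 21->10.5, 21->10.5
Step 2: Rank sum for X: R1 = 5.5 + 7 + 8.5 + 10.5 = 31.5.
Step 3: U_X = R1 - n1(n1+1)/2 = 31.5 - 4*5/2 = 31.5 - 10 = 21.5.
       U_Y = n1*n2 - U_X = 28 - 21.5 = 6.5.
Step 4: Ties are present, so use the tie-corrected normal approximation (with continuity correction) for the p-value.
Step 5: p-value = 0.182864; compare to alpha = 0.05. fail to reject H0.

U_X = 21.5, p = 0.182864, fail to reject H0 at alpha = 0.05.


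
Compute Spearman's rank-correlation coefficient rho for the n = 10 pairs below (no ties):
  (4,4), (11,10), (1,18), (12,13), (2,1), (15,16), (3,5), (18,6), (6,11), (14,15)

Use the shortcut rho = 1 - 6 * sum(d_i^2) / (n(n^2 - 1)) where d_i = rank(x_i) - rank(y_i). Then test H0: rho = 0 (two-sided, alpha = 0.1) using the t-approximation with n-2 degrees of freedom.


Step 1: Rank x and y separately (midranks; no ties here).
rank(x): 4->4, 11->6, 1->1, 12->7, 2->2, 15->9, 3->3, 18->10, 6->5, 14->8
rank(y): 4->2, 10->5, 18->10, 13->7, 1->1, 16->9, 5->3, 6->4, 11->6, 15->8
Step 2: d_i = R_x(i) - R_y(i); compute d_i^2.
  (4-2)^2=4, (6-5)^2=1, (1-10)^2=81, (7-7)^2=0, (2-1)^2=1, (9-9)^2=0, (3-3)^2=0, (10-4)^2=36, (5-6)^2=1, (8-8)^2=0
sum(d^2) = 124.
Step 3: rho = 1 - 6*124 / (10*(10^2 - 1)) = 1 - 744/990 = 0.248485.
Step 4: Under H0, t = rho * sqrt((n-2)/(1-rho^2)) = 0.7256 ~ t(8).
Step 5: Two-sided p-value from the t-distribution with 8 df = 0.488776.
Step 6: alpha = 0.1. fail to reject H0.

rho = 0.2485, p = 0.488776, fail to reject H0 at alpha = 0.1.


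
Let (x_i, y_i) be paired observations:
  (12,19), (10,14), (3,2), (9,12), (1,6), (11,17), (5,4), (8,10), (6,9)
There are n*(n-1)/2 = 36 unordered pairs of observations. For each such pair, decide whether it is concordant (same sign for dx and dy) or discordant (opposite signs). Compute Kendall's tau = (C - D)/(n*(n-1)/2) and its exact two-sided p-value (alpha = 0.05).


Step 1: Enumerate the 36 unordered pairs (i,j) with i<j and classify each by sign(x_j-x_i) * sign(y_j-y_i).
  (1,2):dx=-2,dy=-5->C; (1,3):dx=-9,dy=-17->C; (1,4):dx=-3,dy=-7->C; (1,5):dx=-11,dy=-13->C
  (1,6):dx=-1,dy=-2->C; (1,7):dx=-7,dy=-15->C; (1,8):dx=-4,dy=-9->C; (1,9):dx=-6,dy=-10->C
  (2,3):dx=-7,dy=-12->C; (2,4):dx=-1,dy=-2->C; (2,5):dx=-9,dy=-8->C; (2,6):dx=+1,dy=+3->C
  (2,7):dx=-5,dy=-10->C; (2,8):dx=-2,dy=-4->C; (2,9):dx=-4,dy=-5->C; (3,4):dx=+6,dy=+10->C
  (3,5):dx=-2,dy=+4->D; (3,6):dx=+8,dy=+15->C; (3,7):dx=+2,dy=+2->C; (3,8):dx=+5,dy=+8->C
  (3,9):dx=+3,dy=+7->C; (4,5):dx=-8,dy=-6->C; (4,6):dx=+2,dy=+5->C; (4,7):dx=-4,dy=-8->C
  (4,8):dx=-1,dy=-2->C; (4,9):dx=-3,dy=-3->C; (5,6):dx=+10,dy=+11->C; (5,7):dx=+4,dy=-2->D
  (5,8):dx=+7,dy=+4->C; (5,9):dx=+5,dy=+3->C; (6,7):dx=-6,dy=-13->C; (6,8):dx=-3,dy=-7->C
  (6,9):dx=-5,dy=-8->C; (7,8):dx=+3,dy=+6->C; (7,9):dx=+1,dy=+5->C; (8,9):dx=-2,dy=-1->C
Step 2: C = 34, D = 2, total pairs = 36.
Step 3: tau = (C - D)/(n(n-1)/2) = (34 - 2)/36 = 0.888889.
Step 4: Exact two-sided p-value (enumerate n! = 362880 permutations of y under H0): p = 0.000243.
Step 5: alpha = 0.05. reject H0.

tau_b = 0.8889 (C=34, D=2), p = 0.000243, reject H0.


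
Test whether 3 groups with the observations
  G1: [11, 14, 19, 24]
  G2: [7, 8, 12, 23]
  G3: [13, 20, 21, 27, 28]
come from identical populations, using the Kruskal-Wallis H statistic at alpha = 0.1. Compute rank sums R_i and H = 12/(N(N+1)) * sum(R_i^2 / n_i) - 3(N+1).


Step 1: Combine all N = 13 observations and assign midranks.
sorted (value, group, rank): (7,G2,1), (8,G2,2), (11,G1,3), (12,G2,4), (13,G3,5), (14,G1,6), (19,G1,7), (20,G3,8), (21,G3,9), (23,G2,10), (24,G1,11), (27,G3,12), (28,G3,13)
Step 2: Sum ranks within each group.
R_1 = 27 (n_1 = 4)
R_2 = 17 (n_2 = 4)
R_3 = 47 (n_3 = 5)
Step 3: H = 12/(N(N+1)) * sum(R_i^2/n_i) - 3(N+1)
     = 12/(13*14) * (27^2/4 + 17^2/4 + 47^2/5) - 3*14
     = 0.065934 * 696.3 - 42
     = 3.909890.
Step 4: No ties, so H is used without correction.
Step 5: Under H0, H ~ chi^2(2); p-value = 0.141572.
Step 6: alpha = 0.1. fail to reject H0.

H = 3.9099, df = 2, p = 0.141572, fail to reject H0.


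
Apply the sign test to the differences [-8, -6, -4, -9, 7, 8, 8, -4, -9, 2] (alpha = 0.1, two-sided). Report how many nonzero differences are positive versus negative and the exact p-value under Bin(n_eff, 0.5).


Step 1: Discard zero differences. Original n = 10; n_eff = number of nonzero differences = 10.
Nonzero differences (with sign): -8, -6, -4, -9, +7, +8, +8, -4, -9, +2
Step 2: Count signs: positive = 4, negative = 6.
Step 3: Under H0: P(positive) = 0.5, so the number of positives S ~ Bin(10, 0.5).
Step 4: Two-sided exact p-value = sum of Bin(10,0.5) probabilities at or below the observed probability = 0.753906.
Step 5: alpha = 0.1. fail to reject H0.

n_eff = 10, pos = 4, neg = 6, p = 0.753906, fail to reject H0.


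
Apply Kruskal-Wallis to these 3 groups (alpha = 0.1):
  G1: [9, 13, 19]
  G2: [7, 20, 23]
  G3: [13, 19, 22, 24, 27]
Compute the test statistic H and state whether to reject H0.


Step 1: Combine all N = 11 observations and assign midranks.
sorted (value, group, rank): (7,G2,1), (9,G1,2), (13,G1,3.5), (13,G3,3.5), (19,G1,5.5), (19,G3,5.5), (20,G2,7), (22,G3,8), (23,G2,9), (24,G3,10), (27,G3,11)
Step 2: Sum ranks within each group.
R_1 = 11 (n_1 = 3)
R_2 = 17 (n_2 = 3)
R_3 = 38 (n_3 = 5)
Step 3: H = 12/(N(N+1)) * sum(R_i^2/n_i) - 3(N+1)
     = 12/(11*12) * (11^2/3 + 17^2/3 + 38^2/5) - 3*12
     = 0.090909 * 425.467 - 36
     = 2.678788.
Step 4: Ties present; correction factor C = 1 - 12/(11^3 - 11) = 0.990909. Corrected H = 2.678788 / 0.990909 = 2.703364.
Step 5: Under H0, H ~ chi^2(2); p-value = 0.258805.
Step 6: alpha = 0.1. fail to reject H0.

H = 2.7034, df = 2, p = 0.258805, fail to reject H0.


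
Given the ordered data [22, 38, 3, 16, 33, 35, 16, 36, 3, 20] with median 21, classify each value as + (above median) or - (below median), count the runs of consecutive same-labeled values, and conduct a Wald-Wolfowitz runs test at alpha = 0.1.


Step 1: Compute median = 21; label A = above, B = below.
Labels in order: AABBAABABB  (n_A = 5, n_B = 5)
Step 2: Count runs R = 6.
Step 3: Under H0 (random ordering), E[R] = 2*n_A*n_B/(n_A+n_B) + 1 = 2*5*5/10 + 1 = 6.0000.
        Var[R] = 2*n_A*n_B*(2*n_A*n_B - n_A - n_B) / ((n_A+n_B)^2 * (n_A+n_B-1)) = 2000/900 = 2.2222.
        SD[R] = 1.4907.
Step 4: R = E[R], so z = 0 with no continuity correction.
Step 5: Two-sided p-value via normal approximation = 2*(1 - Phi(|z|)) = 1.000000.
Step 6: alpha = 0.1. fail to reject H0.

R = 6, z = 0.0000, p = 1.000000, fail to reject H0.


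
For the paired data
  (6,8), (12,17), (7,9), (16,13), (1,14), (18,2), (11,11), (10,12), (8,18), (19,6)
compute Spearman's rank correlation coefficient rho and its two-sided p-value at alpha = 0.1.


Step 1: Rank x and y separately (midranks; no ties here).
rank(x): 6->2, 12->7, 7->3, 16->8, 1->1, 18->9, 11->6, 10->5, 8->4, 19->10
rank(y): 8->3, 17->9, 9->4, 13->7, 14->8, 2->1, 11->5, 12->6, 18->10, 6->2
Step 2: d_i = R_x(i) - R_y(i); compute d_i^2.
  (2-3)^2=1, (7-9)^2=4, (3-4)^2=1, (8-7)^2=1, (1-8)^2=49, (9-1)^2=64, (6-5)^2=1, (5-6)^2=1, (4-10)^2=36, (10-2)^2=64
sum(d^2) = 222.
Step 3: rho = 1 - 6*222 / (10*(10^2 - 1)) = 1 - 1332/990 = -0.345455.
Step 4: Under H0, t = rho * sqrt((n-2)/(1-rho^2)) = -1.0412 ~ t(8).
Step 5: Two-sided p-value from the t-distribution with 8 df = 0.328227.
Step 6: alpha = 0.1. fail to reject H0.

rho = -0.3455, p = 0.328227, fail to reject H0 at alpha = 0.1.


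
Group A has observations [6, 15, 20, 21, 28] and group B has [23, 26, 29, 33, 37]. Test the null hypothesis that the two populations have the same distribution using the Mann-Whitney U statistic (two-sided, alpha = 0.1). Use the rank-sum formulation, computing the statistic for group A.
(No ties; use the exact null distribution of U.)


Step 1: Combine and sort all 10 observations; assign midranks.
sorted (value, group): (6,X), (15,X), (20,X), (21,X), (23,Y), (26,Y), (28,X), (29,Y), (33,Y), (37,Y)
ranks: 6->1, 15->2, 20->3, 21->4, 23->5, 26->6, 28->7, 29->8, 33->9, 37->10
Step 2: Rank sum for X: R1 = 1 + 2 + 3 + 4 + 7 = 17.
Step 3: U_X = R1 - n1(n1+1)/2 = 17 - 5*6/2 = 17 - 15 = 2.
       U_Y = n1*n2 - U_X = 25 - 2 = 23.
Step 4: No ties, so the exact null distribution of U (based on enumerating the C(10,5) = 252 equally likely rank assignments) gives the two-sided p-value.
Step 5: p-value = 0.031746; compare to alpha = 0.1. reject H0.

U_X = 2, p = 0.031746, reject H0 at alpha = 0.1.


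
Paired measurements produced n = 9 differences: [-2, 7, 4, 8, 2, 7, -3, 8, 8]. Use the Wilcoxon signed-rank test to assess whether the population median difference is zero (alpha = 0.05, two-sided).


Step 1: Drop any zero differences (none here) and take |d_i|.
|d| = [2, 7, 4, 8, 2, 7, 3, 8, 8]
Step 2: Midrank |d_i| (ties get averaged ranks).
ranks: |2|->1.5, |7|->5.5, |4|->4, |8|->8, |2|->1.5, |7|->5.5, |3|->3, |8|->8, |8|->8
Step 3: Attach original signs; sum ranks with positive sign and with negative sign.
W+ = 5.5 + 4 + 8 + 1.5 + 5.5 + 8 + 8 = 40.5
W- = 1.5 + 3 = 4.5
(Check: W+ + W- = 45 should equal n(n+1)/2 = 45.)
Step 4: Test statistic W = min(W+, W-) = 4.5.
Step 5: Ties in |d|, so use the tie-corrected normal approximation.
        E[W] = n(n+1)/4 = 9*10/4 = 22.5.
        Tie groups: |d|=2 (t=2), |d|=7 (t=2), |d|=8 (t=3); sum(t^3 - t) = 36.
        Var[W] = n(n+1)(2n+1)/24 - sum(t^3-t)/48 = 1710/24 - 36/48 = 70.5.
        z = (W - E[W]) / sqrt(Var[W]) = (4.5 - 22.5) / 8.3964 = -2.1438.
        Two-sided p = 2*Phi(z) = 0.032051.
Step 6: alpha = 0.05. reject H0.

W+ = 40.5, W- = 4.5, W = min = 4.5, p = 0.032051, reject H0.


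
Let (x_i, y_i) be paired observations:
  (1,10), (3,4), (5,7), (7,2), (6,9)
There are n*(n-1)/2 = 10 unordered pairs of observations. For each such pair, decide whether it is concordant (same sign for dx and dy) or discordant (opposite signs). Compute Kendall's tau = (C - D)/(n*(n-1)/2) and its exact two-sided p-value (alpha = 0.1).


Step 1: Enumerate the 10 unordered pairs (i,j) with i<j and classify each by sign(x_j-x_i) * sign(y_j-y_i).
  (1,2):dx=+2,dy=-6->D; (1,3):dx=+4,dy=-3->D; (1,4):dx=+6,dy=-8->D; (1,5):dx=+5,dy=-1->D
  (2,3):dx=+2,dy=+3->C; (2,4):dx=+4,dy=-2->D; (2,5):dx=+3,dy=+5->C; (3,4):dx=+2,dy=-5->D
  (3,5):dx=+1,dy=+2->C; (4,5):dx=-1,dy=+7->D
Step 2: C = 3, D = 7, total pairs = 10.
Step 3: tau = (C - D)/(n(n-1)/2) = (3 - 7)/10 = -0.400000.
Step 4: Exact two-sided p-value (enumerate n! = 120 permutations of y under H0): p = 0.483333.
Step 5: alpha = 0.1. fail to reject H0.

tau_b = -0.4000 (C=3, D=7), p = 0.483333, fail to reject H0.


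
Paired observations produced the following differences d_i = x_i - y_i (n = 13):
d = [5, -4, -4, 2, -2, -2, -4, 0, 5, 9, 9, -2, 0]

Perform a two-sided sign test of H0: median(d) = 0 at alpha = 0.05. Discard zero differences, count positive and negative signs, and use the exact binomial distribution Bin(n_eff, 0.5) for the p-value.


Step 1: Discard zero differences. Original n = 13; n_eff = number of nonzero differences = 11.
Nonzero differences (with sign): +5, -4, -4, +2, -2, -2, -4, +5, +9, +9, -2
Step 2: Count signs: positive = 5, negative = 6.
Step 3: Under H0: P(positive) = 0.5, so the number of positives S ~ Bin(11, 0.5).
Step 4: Two-sided exact p-value = sum of Bin(11,0.5) probabilities at or below the observed probability = 1.000000.
Step 5: alpha = 0.05. fail to reject H0.

n_eff = 11, pos = 5, neg = 6, p = 1.000000, fail to reject H0.


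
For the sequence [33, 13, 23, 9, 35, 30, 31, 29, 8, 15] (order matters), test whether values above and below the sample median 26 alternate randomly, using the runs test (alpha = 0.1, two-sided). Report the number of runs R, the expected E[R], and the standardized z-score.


Step 1: Compute median = 26; label A = above, B = below.
Labels in order: ABBBAAAABB  (n_A = 5, n_B = 5)
Step 2: Count runs R = 4.
Step 3: Under H0 (random ordering), E[R] = 2*n_A*n_B/(n_A+n_B) + 1 = 2*5*5/10 + 1 = 6.0000.
        Var[R] = 2*n_A*n_B*(2*n_A*n_B - n_A - n_B) / ((n_A+n_B)^2 * (n_A+n_B-1)) = 2000/900 = 2.2222.
        SD[R] = 1.4907.
Step 4: Continuity-corrected z = (R + 0.5 - E[R]) / SD[R] = (4 + 0.5 - 6.0000) / 1.4907 = -1.0062.
Step 5: Two-sided p-value via normal approximation = 2*(1 - Phi(|z|)) = 0.314305.
Step 6: alpha = 0.1. fail to reject H0.

R = 4, z = -1.0062, p = 0.314305, fail to reject H0.


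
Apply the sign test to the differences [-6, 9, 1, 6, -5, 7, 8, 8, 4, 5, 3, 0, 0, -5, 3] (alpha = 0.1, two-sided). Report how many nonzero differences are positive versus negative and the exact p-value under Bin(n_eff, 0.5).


Step 1: Discard zero differences. Original n = 15; n_eff = number of nonzero differences = 13.
Nonzero differences (with sign): -6, +9, +1, +6, -5, +7, +8, +8, +4, +5, +3, -5, +3
Step 2: Count signs: positive = 10, negative = 3.
Step 3: Under H0: P(positive) = 0.5, so the number of positives S ~ Bin(13, 0.5).
Step 4: Two-sided exact p-value = sum of Bin(13,0.5) probabilities at or below the observed probability = 0.092285.
Step 5: alpha = 0.1. reject H0.

n_eff = 13, pos = 10, neg = 3, p = 0.092285, reject H0.


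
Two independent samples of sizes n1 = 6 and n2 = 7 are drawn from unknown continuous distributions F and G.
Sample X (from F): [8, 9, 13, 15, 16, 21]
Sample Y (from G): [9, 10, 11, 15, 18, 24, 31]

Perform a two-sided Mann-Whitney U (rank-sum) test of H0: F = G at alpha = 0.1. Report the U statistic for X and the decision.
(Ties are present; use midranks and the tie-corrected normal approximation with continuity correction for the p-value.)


Step 1: Combine and sort all 13 observations; assign midranks.
sorted (value, group): (8,X), (9,X), (9,Y), (10,Y), (11,Y), (13,X), (15,X), (15,Y), (16,X), (18,Y), (21,X), (24,Y), (31,Y)
ranks: 8->1, 9->2.5, 9->2.5, 10->4, 11->5, 13->6, 15->7.5, 15->7.5, 16->9, 18->10, 21->11, 24->12, 31->13
Step 2: Rank sum for X: R1 = 1 + 2.5 + 6 + 7.5 + 9 + 11 = 37.
Step 3: U_X = R1 - n1(n1+1)/2 = 37 - 6*7/2 = 37 - 21 = 16.
       U_Y = n1*n2 - U_X = 42 - 16 = 26.
Step 4: Ties are present, so use the tie-corrected normal approximation (with continuity correction) for the p-value.
Step 5: p-value = 0.519167; compare to alpha = 0.1. fail to reject H0.

U_X = 16, p = 0.519167, fail to reject H0 at alpha = 0.1.


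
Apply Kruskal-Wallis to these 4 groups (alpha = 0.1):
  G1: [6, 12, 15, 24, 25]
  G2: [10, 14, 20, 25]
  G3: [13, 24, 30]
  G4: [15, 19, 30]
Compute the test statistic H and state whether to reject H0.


Step 1: Combine all N = 15 observations and assign midranks.
sorted (value, group, rank): (6,G1,1), (10,G2,2), (12,G1,3), (13,G3,4), (14,G2,5), (15,G1,6.5), (15,G4,6.5), (19,G4,8), (20,G2,9), (24,G1,10.5), (24,G3,10.5), (25,G1,12.5), (25,G2,12.5), (30,G3,14.5), (30,G4,14.5)
Step 2: Sum ranks within each group.
R_1 = 33.5 (n_1 = 5)
R_2 = 28.5 (n_2 = 4)
R_3 = 29 (n_3 = 3)
R_4 = 29 (n_4 = 3)
Step 3: H = 12/(N(N+1)) * sum(R_i^2/n_i) - 3(N+1)
     = 12/(15*16) * (33.5^2/5 + 28.5^2/4 + 29^2/3 + 29^2/3) - 3*16
     = 0.050000 * 988.179 - 48
     = 1.408958.
Step 4: Ties present; correction factor C = 1 - 24/(15^3 - 15) = 0.992857. Corrected H = 1.408958 / 0.992857 = 1.419095.
Step 5: Under H0, H ~ chi^2(3); p-value = 0.701065.
Step 6: alpha = 0.1. fail to reject H0.

H = 1.4191, df = 3, p = 0.701065, fail to reject H0.


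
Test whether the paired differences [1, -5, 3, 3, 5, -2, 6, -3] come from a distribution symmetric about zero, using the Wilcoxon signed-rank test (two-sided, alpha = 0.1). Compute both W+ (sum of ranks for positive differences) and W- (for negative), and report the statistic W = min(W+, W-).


Step 1: Drop any zero differences (none here) and take |d_i|.
|d| = [1, 5, 3, 3, 5, 2, 6, 3]
Step 2: Midrank |d_i| (ties get averaged ranks).
ranks: |1|->1, |5|->6.5, |3|->4, |3|->4, |5|->6.5, |2|->2, |6|->8, |3|->4
Step 3: Attach original signs; sum ranks with positive sign and with negative sign.
W+ = 1 + 4 + 4 + 6.5 + 8 = 23.5
W- = 6.5 + 2 + 4 = 12.5
(Check: W+ + W- = 36 should equal n(n+1)/2 = 36.)
Step 4: Test statistic W = min(W+, W-) = 12.5.
Step 5: Ties in |d|, so use the tie-corrected normal approximation.
        E[W] = n(n+1)/4 = 8*9/4 = 18.
        Tie groups: |d|=3 (t=3), |d|=5 (t=2); sum(t^3 - t) = 30.
        Var[W] = n(n+1)(2n+1)/24 - sum(t^3-t)/48 = 1224/24 - 30/48 = 50.375.
        z = (W - E[W]) / sqrt(Var[W]) = (12.5 - 18) / 7.0975 = -0.7749.
        Two-sided p = 2*Phi(z) = 0.438389.
Step 6: alpha = 0.1. fail to reject H0.

W+ = 23.5, W- = 12.5, W = min = 12.5, p = 0.438389, fail to reject H0.


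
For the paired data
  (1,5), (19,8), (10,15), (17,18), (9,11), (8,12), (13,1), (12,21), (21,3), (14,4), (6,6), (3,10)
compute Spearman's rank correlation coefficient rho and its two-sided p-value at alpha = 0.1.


Step 1: Rank x and y separately (midranks; no ties here).
rank(x): 1->1, 19->11, 10->6, 17->10, 9->5, 8->4, 13->8, 12->7, 21->12, 14->9, 6->3, 3->2
rank(y): 5->4, 8->6, 15->10, 18->11, 11->8, 12->9, 1->1, 21->12, 3->2, 4->3, 6->5, 10->7
Step 2: d_i = R_x(i) - R_y(i); compute d_i^2.
  (1-4)^2=9, (11-6)^2=25, (6-10)^2=16, (10-11)^2=1, (5-8)^2=9, (4-9)^2=25, (8-1)^2=49, (7-12)^2=25, (12-2)^2=100, (9-3)^2=36, (3-5)^2=4, (2-7)^2=25
sum(d^2) = 324.
Step 3: rho = 1 - 6*324 / (12*(12^2 - 1)) = 1 - 1944/1716 = -0.132867.
Step 4: Under H0, t = rho * sqrt((n-2)/(1-rho^2)) = -0.4239 ~ t(10).
Step 5: Two-sided p-value from the t-distribution with 10 df = 0.680598.
Step 6: alpha = 0.1. fail to reject H0.

rho = -0.1329, p = 0.680598, fail to reject H0 at alpha = 0.1.


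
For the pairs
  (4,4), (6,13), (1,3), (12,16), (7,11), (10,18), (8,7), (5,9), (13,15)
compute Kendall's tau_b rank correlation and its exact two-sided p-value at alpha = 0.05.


Step 1: Enumerate the 36 unordered pairs (i,j) with i<j and classify each by sign(x_j-x_i) * sign(y_j-y_i).
  (1,2):dx=+2,dy=+9->C; (1,3):dx=-3,dy=-1->C; (1,4):dx=+8,dy=+12->C; (1,5):dx=+3,dy=+7->C
  (1,6):dx=+6,dy=+14->C; (1,7):dx=+4,dy=+3->C; (1,8):dx=+1,dy=+5->C; (1,9):dx=+9,dy=+11->C
  (2,3):dx=-5,dy=-10->C; (2,4):dx=+6,dy=+3->C; (2,5):dx=+1,dy=-2->D; (2,6):dx=+4,dy=+5->C
  (2,7):dx=+2,dy=-6->D; (2,8):dx=-1,dy=-4->C; (2,9):dx=+7,dy=+2->C; (3,4):dx=+11,dy=+13->C
  (3,5):dx=+6,dy=+8->C; (3,6):dx=+9,dy=+15->C; (3,7):dx=+7,dy=+4->C; (3,8):dx=+4,dy=+6->C
  (3,9):dx=+12,dy=+12->C; (4,5):dx=-5,dy=-5->C; (4,6):dx=-2,dy=+2->D; (4,7):dx=-4,dy=-9->C
  (4,8):dx=-7,dy=-7->C; (4,9):dx=+1,dy=-1->D; (5,6):dx=+3,dy=+7->C; (5,7):dx=+1,dy=-4->D
  (5,8):dx=-2,dy=-2->C; (5,9):dx=+6,dy=+4->C; (6,7):dx=-2,dy=-11->C; (6,8):dx=-5,dy=-9->C
  (6,9):dx=+3,dy=-3->D; (7,8):dx=-3,dy=+2->D; (7,9):dx=+5,dy=+8->C; (8,9):dx=+8,dy=+6->C
Step 2: C = 29, D = 7, total pairs = 36.
Step 3: tau = (C - D)/(n(n-1)/2) = (29 - 7)/36 = 0.611111.
Step 4: Exact two-sided p-value (enumerate n! = 362880 permutations of y under H0): p = 0.024741.
Step 5: alpha = 0.05. reject H0.

tau_b = 0.6111 (C=29, D=7), p = 0.024741, reject H0.


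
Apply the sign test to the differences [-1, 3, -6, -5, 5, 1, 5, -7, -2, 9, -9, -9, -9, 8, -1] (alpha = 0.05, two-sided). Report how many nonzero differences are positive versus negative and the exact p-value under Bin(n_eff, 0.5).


Step 1: Discard zero differences. Original n = 15; n_eff = number of nonzero differences = 15.
Nonzero differences (with sign): -1, +3, -6, -5, +5, +1, +5, -7, -2, +9, -9, -9, -9, +8, -1
Step 2: Count signs: positive = 6, negative = 9.
Step 3: Under H0: P(positive) = 0.5, so the number of positives S ~ Bin(15, 0.5).
Step 4: Two-sided exact p-value = sum of Bin(15,0.5) probabilities at or below the observed probability = 0.607239.
Step 5: alpha = 0.05. fail to reject H0.

n_eff = 15, pos = 6, neg = 9, p = 0.607239, fail to reject H0.


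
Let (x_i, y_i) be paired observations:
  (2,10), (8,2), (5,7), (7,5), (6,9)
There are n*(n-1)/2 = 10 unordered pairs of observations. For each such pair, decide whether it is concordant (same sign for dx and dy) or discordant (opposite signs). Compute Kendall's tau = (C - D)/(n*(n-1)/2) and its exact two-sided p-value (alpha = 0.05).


Step 1: Enumerate the 10 unordered pairs (i,j) with i<j and classify each by sign(x_j-x_i) * sign(y_j-y_i).
  (1,2):dx=+6,dy=-8->D; (1,3):dx=+3,dy=-3->D; (1,4):dx=+5,dy=-5->D; (1,5):dx=+4,dy=-1->D
  (2,3):dx=-3,dy=+5->D; (2,4):dx=-1,dy=+3->D; (2,5):dx=-2,dy=+7->D; (3,4):dx=+2,dy=-2->D
  (3,5):dx=+1,dy=+2->C; (4,5):dx=-1,dy=+4->D
Step 2: C = 1, D = 9, total pairs = 10.
Step 3: tau = (C - D)/(n(n-1)/2) = (1 - 9)/10 = -0.800000.
Step 4: Exact two-sided p-value (enumerate n! = 120 permutations of y under H0): p = 0.083333.
Step 5: alpha = 0.05. fail to reject H0.

tau_b = -0.8000 (C=1, D=9), p = 0.083333, fail to reject H0.


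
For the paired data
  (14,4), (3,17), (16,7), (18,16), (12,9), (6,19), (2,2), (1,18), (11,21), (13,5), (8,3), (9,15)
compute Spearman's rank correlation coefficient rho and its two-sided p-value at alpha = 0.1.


Step 1: Rank x and y separately (midranks; no ties here).
rank(x): 14->10, 3->3, 16->11, 18->12, 12->8, 6->4, 2->2, 1->1, 11->7, 13->9, 8->5, 9->6
rank(y): 4->3, 17->9, 7->5, 16->8, 9->6, 19->11, 2->1, 18->10, 21->12, 5->4, 3->2, 15->7
Step 2: d_i = R_x(i) - R_y(i); compute d_i^2.
  (10-3)^2=49, (3-9)^2=36, (11-5)^2=36, (12-8)^2=16, (8-6)^2=4, (4-11)^2=49, (2-1)^2=1, (1-10)^2=81, (7-12)^2=25, (9-4)^2=25, (5-2)^2=9, (6-7)^2=1
sum(d^2) = 332.
Step 3: rho = 1 - 6*332 / (12*(12^2 - 1)) = 1 - 1992/1716 = -0.160839.
Step 4: Under H0, t = rho * sqrt((n-2)/(1-rho^2)) = -0.5153 ~ t(10).
Step 5: Two-sided p-value from the t-distribution with 10 df = 0.617523.
Step 6: alpha = 0.1. fail to reject H0.

rho = -0.1608, p = 0.617523, fail to reject H0 at alpha = 0.1.


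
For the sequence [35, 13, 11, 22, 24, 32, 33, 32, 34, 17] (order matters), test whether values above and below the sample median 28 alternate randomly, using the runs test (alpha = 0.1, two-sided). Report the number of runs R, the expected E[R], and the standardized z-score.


Step 1: Compute median = 28; label A = above, B = below.
Labels in order: ABBBBAAAAB  (n_A = 5, n_B = 5)
Step 2: Count runs R = 4.
Step 3: Under H0 (random ordering), E[R] = 2*n_A*n_B/(n_A+n_B) + 1 = 2*5*5/10 + 1 = 6.0000.
        Var[R] = 2*n_A*n_B*(2*n_A*n_B - n_A - n_B) / ((n_A+n_B)^2 * (n_A+n_B-1)) = 2000/900 = 2.2222.
        SD[R] = 1.4907.
Step 4: Continuity-corrected z = (R + 0.5 - E[R]) / SD[R] = (4 + 0.5 - 6.0000) / 1.4907 = -1.0062.
Step 5: Two-sided p-value via normal approximation = 2*(1 - Phi(|z|)) = 0.314305.
Step 6: alpha = 0.1. fail to reject H0.

R = 4, z = -1.0062, p = 0.314305, fail to reject H0.


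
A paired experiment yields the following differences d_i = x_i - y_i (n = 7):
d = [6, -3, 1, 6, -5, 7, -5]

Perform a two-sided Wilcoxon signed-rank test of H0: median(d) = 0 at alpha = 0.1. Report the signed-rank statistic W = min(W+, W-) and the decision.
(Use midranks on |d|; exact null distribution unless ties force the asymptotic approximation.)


Step 1: Drop any zero differences (none here) and take |d_i|.
|d| = [6, 3, 1, 6, 5, 7, 5]
Step 2: Midrank |d_i| (ties get averaged ranks).
ranks: |6|->5.5, |3|->2, |1|->1, |6|->5.5, |5|->3.5, |7|->7, |5|->3.5
Step 3: Attach original signs; sum ranks with positive sign and with negative sign.
W+ = 5.5 + 1 + 5.5 + 7 = 19
W- = 2 + 3.5 + 3.5 = 9
(Check: W+ + W- = 28 should equal n(n+1)/2 = 28.)
Step 4: Test statistic W = min(W+, W-) = 9.
Step 5: Ties in |d|, so use the tie-corrected normal approximation.
        E[W] = n(n+1)/4 = 7*8/4 = 14.
        Tie groups: |d|=5 (t=2), |d|=6 (t=2); sum(t^3 - t) = 12.
        Var[W] = n(n+1)(2n+1)/24 - sum(t^3-t)/48 = 840/24 - 12/48 = 34.75.
        z = (W - E[W]) / sqrt(Var[W]) = (9 - 14) / 5.8949 = -0.8482.
        Two-sided p = 2*Phi(z) = 0.396333.
Step 6: alpha = 0.1. fail to reject H0.

W+ = 19, W- = 9, W = min = 9, p = 0.396333, fail to reject H0.


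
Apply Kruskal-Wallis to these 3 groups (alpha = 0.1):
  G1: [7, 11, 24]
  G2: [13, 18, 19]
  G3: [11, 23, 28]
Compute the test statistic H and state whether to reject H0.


Step 1: Combine all N = 9 observations and assign midranks.
sorted (value, group, rank): (7,G1,1), (11,G1,2.5), (11,G3,2.5), (13,G2,4), (18,G2,5), (19,G2,6), (23,G3,7), (24,G1,8), (28,G3,9)
Step 2: Sum ranks within each group.
R_1 = 11.5 (n_1 = 3)
R_2 = 15 (n_2 = 3)
R_3 = 18.5 (n_3 = 3)
Step 3: H = 12/(N(N+1)) * sum(R_i^2/n_i) - 3(N+1)
     = 12/(9*10) * (11.5^2/3 + 15^2/3 + 18.5^2/3) - 3*10
     = 0.133333 * 233.167 - 30
     = 1.088889.
Step 4: Ties present; correction factor C = 1 - 6/(9^3 - 9) = 0.991667. Corrected H = 1.088889 / 0.991667 = 1.098039.
Step 5: Under H0, H ~ chi^2(2); p-value = 0.577516.
Step 6: alpha = 0.1. fail to reject H0.

H = 1.0980, df = 2, p = 0.577516, fail to reject H0.


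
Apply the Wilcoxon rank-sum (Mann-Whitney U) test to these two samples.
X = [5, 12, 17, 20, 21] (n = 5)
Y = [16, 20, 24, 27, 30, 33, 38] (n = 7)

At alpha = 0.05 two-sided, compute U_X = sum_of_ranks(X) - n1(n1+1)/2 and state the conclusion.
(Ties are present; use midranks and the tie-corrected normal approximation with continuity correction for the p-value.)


Step 1: Combine and sort all 12 observations; assign midranks.
sorted (value, group): (5,X), (12,X), (16,Y), (17,X), (20,X), (20,Y), (21,X), (24,Y), (27,Y), (30,Y), (33,Y), (38,Y)
ranks: 5->1, 12->2, 16->3, 17->4, 20->5.5, 20->5.5, 21->7, 24->8, 27->9, 30->10, 33->11, 38->12
Step 2: Rank sum for X: R1 = 1 + 2 + 4 + 5.5 + 7 = 19.5.
Step 3: U_X = R1 - n1(n1+1)/2 = 19.5 - 5*6/2 = 19.5 - 15 = 4.5.
       U_Y = n1*n2 - U_X = 35 - 4.5 = 30.5.
Step 4: Ties are present, so use the tie-corrected normal approximation (with continuity correction) for the p-value.
Step 5: p-value = 0.041997; compare to alpha = 0.05. reject H0.

U_X = 4.5, p = 0.041997, reject H0 at alpha = 0.05.


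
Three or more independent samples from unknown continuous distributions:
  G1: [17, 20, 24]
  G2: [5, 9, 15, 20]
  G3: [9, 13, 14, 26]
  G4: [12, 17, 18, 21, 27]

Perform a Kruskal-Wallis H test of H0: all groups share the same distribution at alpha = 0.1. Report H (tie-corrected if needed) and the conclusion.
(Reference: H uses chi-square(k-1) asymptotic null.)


Step 1: Combine all N = 16 observations and assign midranks.
sorted (value, group, rank): (5,G2,1), (9,G2,2.5), (9,G3,2.5), (12,G4,4), (13,G3,5), (14,G3,6), (15,G2,7), (17,G1,8.5), (17,G4,8.5), (18,G4,10), (20,G1,11.5), (20,G2,11.5), (21,G4,13), (24,G1,14), (26,G3,15), (27,G4,16)
Step 2: Sum ranks within each group.
R_1 = 34 (n_1 = 3)
R_2 = 22 (n_2 = 4)
R_3 = 28.5 (n_3 = 4)
R_4 = 51.5 (n_4 = 5)
Step 3: H = 12/(N(N+1)) * sum(R_i^2/n_i) - 3(N+1)
     = 12/(16*17) * (34^2/3 + 22^2/4 + 28.5^2/4 + 51.5^2/5) - 3*17
     = 0.044118 * 1239.85 - 51
     = 3.699081.
Step 4: Ties present; correction factor C = 1 - 18/(16^3 - 16) = 0.995588. Corrected H = 3.699081 / 0.995588 = 3.715473.
Step 5: Under H0, H ~ chi^2(3); p-value = 0.293872.
Step 6: alpha = 0.1. fail to reject H0.

H = 3.7155, df = 3, p = 0.293872, fail to reject H0.


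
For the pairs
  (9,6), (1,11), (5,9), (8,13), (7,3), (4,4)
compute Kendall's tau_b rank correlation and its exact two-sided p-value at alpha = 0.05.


Step 1: Enumerate the 15 unordered pairs (i,j) with i<j and classify each by sign(x_j-x_i) * sign(y_j-y_i).
  (1,2):dx=-8,dy=+5->D; (1,3):dx=-4,dy=+3->D; (1,4):dx=-1,dy=+7->D; (1,5):dx=-2,dy=-3->C
  (1,6):dx=-5,dy=-2->C; (2,3):dx=+4,dy=-2->D; (2,4):dx=+7,dy=+2->C; (2,5):dx=+6,dy=-8->D
  (2,6):dx=+3,dy=-7->D; (3,4):dx=+3,dy=+4->C; (3,5):dx=+2,dy=-6->D; (3,6):dx=-1,dy=-5->C
  (4,5):dx=-1,dy=-10->C; (4,6):dx=-4,dy=-9->C; (5,6):dx=-3,dy=+1->D
Step 2: C = 7, D = 8, total pairs = 15.
Step 3: tau = (C - D)/(n(n-1)/2) = (7 - 8)/15 = -0.066667.
Step 4: Exact two-sided p-value (enumerate n! = 720 permutations of y under H0): p = 1.000000.
Step 5: alpha = 0.05. fail to reject H0.

tau_b = -0.0667 (C=7, D=8), p = 1.000000, fail to reject H0.


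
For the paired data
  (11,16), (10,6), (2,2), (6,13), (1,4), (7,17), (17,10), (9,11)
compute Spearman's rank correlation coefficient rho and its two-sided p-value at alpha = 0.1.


Step 1: Rank x and y separately (midranks; no ties here).
rank(x): 11->7, 10->6, 2->2, 6->3, 1->1, 7->4, 17->8, 9->5
rank(y): 16->7, 6->3, 2->1, 13->6, 4->2, 17->8, 10->4, 11->5
Step 2: d_i = R_x(i) - R_y(i); compute d_i^2.
  (7-7)^2=0, (6-3)^2=9, (2-1)^2=1, (3-6)^2=9, (1-2)^2=1, (4-8)^2=16, (8-4)^2=16, (5-5)^2=0
sum(d^2) = 52.
Step 3: rho = 1 - 6*52 / (8*(8^2 - 1)) = 1 - 312/504 = 0.380952.
Step 4: Under H0, t = rho * sqrt((n-2)/(1-rho^2)) = 1.0092 ~ t(6).
Step 5: Two-sided p-value from the t-distribution with 6 df = 0.351813.
Step 6: alpha = 0.1. fail to reject H0.

rho = 0.3810, p = 0.351813, fail to reject H0 at alpha = 0.1.


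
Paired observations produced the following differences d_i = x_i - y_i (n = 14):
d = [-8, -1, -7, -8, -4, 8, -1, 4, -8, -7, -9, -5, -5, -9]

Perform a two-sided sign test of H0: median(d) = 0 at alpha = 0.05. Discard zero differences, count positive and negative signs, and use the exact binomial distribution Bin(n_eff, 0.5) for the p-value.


Step 1: Discard zero differences. Original n = 14; n_eff = number of nonzero differences = 14.
Nonzero differences (with sign): -8, -1, -7, -8, -4, +8, -1, +4, -8, -7, -9, -5, -5, -9
Step 2: Count signs: positive = 2, negative = 12.
Step 3: Under H0: P(positive) = 0.5, so the number of positives S ~ Bin(14, 0.5).
Step 4: Two-sided exact p-value = sum of Bin(14,0.5) probabilities at or below the observed probability = 0.012939.
Step 5: alpha = 0.05. reject H0.

n_eff = 14, pos = 2, neg = 12, p = 0.012939, reject H0.


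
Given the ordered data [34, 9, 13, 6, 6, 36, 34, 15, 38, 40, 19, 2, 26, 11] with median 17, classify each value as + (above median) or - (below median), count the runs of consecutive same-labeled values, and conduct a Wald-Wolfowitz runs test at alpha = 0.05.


Step 1: Compute median = 17; label A = above, B = below.
Labels in order: ABBBBAABAAABAB  (n_A = 7, n_B = 7)
Step 2: Count runs R = 8.
Step 3: Under H0 (random ordering), E[R] = 2*n_A*n_B/(n_A+n_B) + 1 = 2*7*7/14 + 1 = 8.0000.
        Var[R] = 2*n_A*n_B*(2*n_A*n_B - n_A - n_B) / ((n_A+n_B)^2 * (n_A+n_B-1)) = 8232/2548 = 3.2308.
        SD[R] = 1.7974.
Step 4: R = E[R], so z = 0 with no continuity correction.
Step 5: Two-sided p-value via normal approximation = 2*(1 - Phi(|z|)) = 1.000000.
Step 6: alpha = 0.05. fail to reject H0.

R = 8, z = 0.0000, p = 1.000000, fail to reject H0.
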